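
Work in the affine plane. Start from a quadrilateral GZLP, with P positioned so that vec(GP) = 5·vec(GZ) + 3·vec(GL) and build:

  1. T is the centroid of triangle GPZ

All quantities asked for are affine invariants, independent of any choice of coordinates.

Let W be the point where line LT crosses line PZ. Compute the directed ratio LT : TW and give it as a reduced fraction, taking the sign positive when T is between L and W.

Set G = (0, 0), Z = (1, 0), L = (0, 1), P = (5, 3); any affine frame gives the same invariant.
1. T is the centroid of triangle GPZ ⇒ T = (2, 1)
line LT meets PZ at W = (7/3, 1)
T = L + t·(W−L) with t = 6/7, so LT:TW = 6/7:1/7

LT:TW = 6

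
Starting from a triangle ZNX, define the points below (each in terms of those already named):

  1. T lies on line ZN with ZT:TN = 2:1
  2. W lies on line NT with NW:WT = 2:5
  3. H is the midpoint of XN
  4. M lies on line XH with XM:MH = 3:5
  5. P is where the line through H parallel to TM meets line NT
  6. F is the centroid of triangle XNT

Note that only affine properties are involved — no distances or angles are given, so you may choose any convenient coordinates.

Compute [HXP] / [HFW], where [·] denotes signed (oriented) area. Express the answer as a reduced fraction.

[HXP]:[HFW] = 168/65

Work in coordinates with Z = (0, 0), N = (1, 0), X = (0, 1).
1. T lies on line ZN with ZT:TN = 2:1 ⇒ T = (2/3, 0)
2. W lies on line NT with NW:WT = 2:5 ⇒ W = (19/21, 0)
3. H is the midpoint of XN ⇒ H = (1/2, 1/2)
4. M lies on line XH with XM:MH = 3:5 ⇒ M = (3/16, 13/16)
5. P is where the line through H parallel to TM meets line NT ⇒ P = (31/39, 0)
6. F is the centroid of triangle XNT ⇒ F = (5/9, 1/3)
2·[HXP] = 4/39, 2·[HFW] = 5/126
[HXP]:[HFW] = 4/39:5/126 = 168/65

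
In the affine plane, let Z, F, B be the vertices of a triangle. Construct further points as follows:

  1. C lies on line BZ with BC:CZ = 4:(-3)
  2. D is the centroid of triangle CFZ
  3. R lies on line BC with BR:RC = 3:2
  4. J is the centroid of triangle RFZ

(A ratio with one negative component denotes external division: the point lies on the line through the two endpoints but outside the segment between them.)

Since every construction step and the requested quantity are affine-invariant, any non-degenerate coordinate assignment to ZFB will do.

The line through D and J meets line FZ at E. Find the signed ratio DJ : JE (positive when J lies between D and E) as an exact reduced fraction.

DJ:JE = 8/7

Assign Z = (0, 0), F = (1, 0), B = (0, 1) — the answer is frame-independent, so this choice is without loss of generality.
1. C lies on line BZ with BC:CZ = 4:(-3) ⇒ C = (0, -3)
2. D is the centroid of triangle CFZ ⇒ D = (1/3, -1)
3. R lies on line BC with BR:RC = 3:2 ⇒ R = (0, -7/5)
4. J is the centroid of triangle RFZ ⇒ J = (1/3, -7/15)
line DJ meets FZ at E = (1/3, 0)
J = D + t·(E−D) with t = 8/15, so DJ:JE = 8/15:7/15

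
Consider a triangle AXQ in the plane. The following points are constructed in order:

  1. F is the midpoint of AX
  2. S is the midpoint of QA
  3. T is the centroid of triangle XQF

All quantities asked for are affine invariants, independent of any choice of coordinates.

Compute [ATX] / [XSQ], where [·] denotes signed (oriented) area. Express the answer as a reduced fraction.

Work in coordinates with A = (0, 0), X = (1, 0), Q = (0, 1).
1. F is the midpoint of AX ⇒ F = (1/2, 0)
2. S is the midpoint of QA ⇒ S = (0, 1/2)
3. T is the centroid of triangle XQF ⇒ T = (1/2, 1/3)
2·[ATX] = -1/3, 2·[XSQ] = -1/2
[ATX]:[XSQ] = -1/3:-1/2 = 2/3

[ATX]:[XSQ] = 2/3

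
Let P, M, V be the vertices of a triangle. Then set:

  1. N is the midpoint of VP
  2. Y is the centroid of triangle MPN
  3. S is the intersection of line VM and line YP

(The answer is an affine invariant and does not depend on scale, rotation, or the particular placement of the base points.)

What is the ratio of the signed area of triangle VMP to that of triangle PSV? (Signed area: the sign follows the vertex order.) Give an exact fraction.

Assign P = (0, 0), M = (1, 0), V = (0, 1) — the answer is frame-independent, so this choice is without loss of generality.
1. N is the midpoint of VP ⇒ N = (0, 1/2)
2. Y is the centroid of triangle MPN ⇒ Y = (1/3, 1/6)
3. S is the intersection of line VM and line YP ⇒ S = (2/3, 1/3)
2·[VMP] = -1, 2·[PSV] = 2/3
[VMP]:[PSV] = -1:2/3 = -3/2

[VMP]:[PSV] = -3/2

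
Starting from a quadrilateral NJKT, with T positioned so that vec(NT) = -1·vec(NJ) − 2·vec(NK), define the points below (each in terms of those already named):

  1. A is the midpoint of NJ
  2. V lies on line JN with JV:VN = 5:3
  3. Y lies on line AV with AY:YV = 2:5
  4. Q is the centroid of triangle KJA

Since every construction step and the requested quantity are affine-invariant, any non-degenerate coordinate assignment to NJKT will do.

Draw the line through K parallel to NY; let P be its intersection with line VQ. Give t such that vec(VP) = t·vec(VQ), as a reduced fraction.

t = 3

Set N = (0, 0), J = (1, 0), K = (0, 1), T = (-1, -2); any affine frame gives the same invariant.
1. A is the midpoint of NJ ⇒ A = (1/2, 0)
2. V lies on line JN with JV:VN = 5:3 ⇒ V = (3/8, 0)
3. Y lies on line AV with AY:YV = 2:5 ⇒ Y = (13/28, 0)
4. Q is the centroid of triangle KJA ⇒ Q = (1/2, 1/3)
through K parallel to NY: direction (13/28, 0); meets VQ at P = (3/4, 1)
P = V + t·(Q−V) with t = 3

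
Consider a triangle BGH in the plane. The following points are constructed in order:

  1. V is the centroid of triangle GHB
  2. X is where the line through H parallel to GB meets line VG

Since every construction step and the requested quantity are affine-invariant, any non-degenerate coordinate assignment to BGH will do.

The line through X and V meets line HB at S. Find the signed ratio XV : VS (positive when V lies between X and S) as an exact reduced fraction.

Set B = (0, 0), G = (1, 0), H = (0, 1); any affine frame gives the same invariant.
1. V is the centroid of triangle GHB ⇒ V = (1/3, 1/3)
2. X is where the line through H parallel to GB meets line VG ⇒ X = (-1, 1)
line XV meets HB at S = (0, 1/2)
V = X + t·(S−X) with t = 4/3, so XV:VS = 4/3:-1/3

XV:VS = -4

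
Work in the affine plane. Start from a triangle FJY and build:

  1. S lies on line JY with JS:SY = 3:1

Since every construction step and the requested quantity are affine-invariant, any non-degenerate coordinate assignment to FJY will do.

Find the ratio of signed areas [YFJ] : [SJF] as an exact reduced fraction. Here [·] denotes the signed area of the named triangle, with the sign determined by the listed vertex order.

Set F = (0, 0), J = (1, 0), Y = (0, 1); any affine frame gives the same invariant.
1. S lies on line JY with JS:SY = 3:1 ⇒ S = (1/4, 3/4)
2·[YFJ] = 1, 2·[SJF] = -3/4
[YFJ]:[SJF] = 1:-3/4 = -4/3

[YFJ]:[SJF] = -4/3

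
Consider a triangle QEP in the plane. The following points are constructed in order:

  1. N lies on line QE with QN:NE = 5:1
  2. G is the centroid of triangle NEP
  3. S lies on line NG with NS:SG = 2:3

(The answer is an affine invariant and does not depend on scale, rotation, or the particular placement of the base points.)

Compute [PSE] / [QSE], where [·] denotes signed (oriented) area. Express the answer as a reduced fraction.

Assign Q = (0, 0), E = (1, 0), P = (0, 1) — the answer is frame-independent, so this choice is without loss of generality.
1. N lies on line QE with QN:NE = 5:1 ⇒ N = (5/6, 0)
2. G is the centroid of triangle NEP ⇒ G = (11/18, 1/3)
3. S lies on line NG with NS:SG = 2:3 ⇒ S = (67/90, 2/15)
2·[PSE] = 11/90, 2·[QSE] = -2/15
[PSE]:[QSE] = 11/90:-2/15 = -11/12

[PSE]:[QSE] = -11/12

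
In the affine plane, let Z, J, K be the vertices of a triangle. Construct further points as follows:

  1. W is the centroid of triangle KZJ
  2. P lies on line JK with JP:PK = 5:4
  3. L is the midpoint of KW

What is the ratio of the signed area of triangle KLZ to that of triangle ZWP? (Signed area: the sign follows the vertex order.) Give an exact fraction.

[KLZ]:[ZWP] = -9/2

Assign Z = (0, 0), J = (1, 0), K = (0, 1) — the answer is frame-independent, so this choice is without loss of generality.
1. W is the centroid of triangle KZJ ⇒ W = (1/3, 1/3)
2. P lies on line JK with JP:PK = 5:4 ⇒ P = (4/9, 5/9)
3. L is the midpoint of KW ⇒ L = (1/6, 2/3)
2·[KLZ] = -1/6, 2·[ZWP] = 1/27
[KLZ]:[ZWP] = -1/6:1/27 = -9/2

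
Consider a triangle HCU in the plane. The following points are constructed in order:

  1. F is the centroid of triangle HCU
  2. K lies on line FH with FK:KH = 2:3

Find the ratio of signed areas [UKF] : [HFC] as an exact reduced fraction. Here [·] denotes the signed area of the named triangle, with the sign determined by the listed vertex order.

Choose coordinates H = (0, 0), C = (1, 0), U = (0, 1).
1. F is the centroid of triangle HCU ⇒ F = (1/3, 1/3)
2. K lies on line FH with FK:KH = 2:3 ⇒ K = (1/5, 1/5)
2·[UKF] = 2/15, 2·[HFC] = -1/3
[UKF]:[HFC] = 2/15:-1/3 = -2/5

[UKF]:[HFC] = -2/5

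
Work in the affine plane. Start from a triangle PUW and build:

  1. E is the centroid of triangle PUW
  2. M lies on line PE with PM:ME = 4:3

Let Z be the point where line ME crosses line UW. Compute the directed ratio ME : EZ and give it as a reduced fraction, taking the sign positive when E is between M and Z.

ME:EZ = 6/7

Work in coordinates with P = (0, 0), U = (1, 0), W = (0, 1).
1. E is the centroid of triangle PUW ⇒ E = (1/3, 1/3)
2. M lies on line PE with PM:ME = 4:3 ⇒ M = (4/21, 4/21)
line ME meets UW at Z = (1/2, 1/2)
E = M + t·(Z−M) with t = 6/13, so ME:EZ = 6/13:7/13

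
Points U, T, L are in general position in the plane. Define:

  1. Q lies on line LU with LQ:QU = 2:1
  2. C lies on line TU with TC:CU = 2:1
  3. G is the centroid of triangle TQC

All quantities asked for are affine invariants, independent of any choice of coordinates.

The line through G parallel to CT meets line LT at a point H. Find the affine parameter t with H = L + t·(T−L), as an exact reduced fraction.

Set U = (0, 0), T = (1, 0), L = (0, 1); any affine frame gives the same invariant.
1. Q lies on line LU with LQ:QU = 2:1 ⇒ Q = (0, 1/3)
2. C lies on line TU with TC:CU = 2:1 ⇒ C = (1/3, 0)
3. G is the centroid of triangle TQC ⇒ G = (4/9, 1/9)
through G parallel to CT: direction (2/3, 0); meets LT at H = (8/9, 1/9)
H = L + t·(T−L) with t = 8/9

t = 8/9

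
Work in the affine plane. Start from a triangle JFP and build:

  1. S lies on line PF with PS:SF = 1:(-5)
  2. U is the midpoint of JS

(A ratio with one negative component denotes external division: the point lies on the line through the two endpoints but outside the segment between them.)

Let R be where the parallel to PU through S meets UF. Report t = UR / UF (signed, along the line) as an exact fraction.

t = -1/4

Work in coordinates with J = (0, 0), F = (1, 0), P = (0, 1).
1. S lies on line PF with PS:SF = 1:(-5) ⇒ S = (-1/4, 5/4)
2. U is the midpoint of JS ⇒ U = (-1/8, 5/8)
through S parallel to PU: direction (-1/8, -3/8); meets UF at R = (-13/32, 25/32)
R = U + t·(F−U) with t = -1/4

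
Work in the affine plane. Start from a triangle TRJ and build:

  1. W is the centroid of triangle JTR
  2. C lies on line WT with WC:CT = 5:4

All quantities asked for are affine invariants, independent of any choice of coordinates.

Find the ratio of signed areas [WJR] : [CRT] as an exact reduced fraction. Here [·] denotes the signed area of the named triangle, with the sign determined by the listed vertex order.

Assign T = (0, 0), R = (1, 0), J = (0, 1) — the answer is frame-independent, so this choice is without loss of generality.
1. W is the centroid of triangle JTR ⇒ W = (1/3, 1/3)
2. C lies on line WT with WC:CT = 5:4 ⇒ C = (4/27, 4/27)
2·[WJR] = -1/3, 2·[CRT] = -4/27
[WJR]:[CRT] = -1/3:-4/27 = 9/4

[WJR]:[CRT] = 9/4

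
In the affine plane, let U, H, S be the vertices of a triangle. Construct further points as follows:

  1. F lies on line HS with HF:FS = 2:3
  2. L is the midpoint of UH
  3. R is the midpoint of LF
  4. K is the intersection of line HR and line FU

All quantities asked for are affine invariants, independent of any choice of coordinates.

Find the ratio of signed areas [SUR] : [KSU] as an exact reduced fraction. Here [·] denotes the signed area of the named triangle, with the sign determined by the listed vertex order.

[SUR]:[KSU] = 11/8

Set U = (0, 0), H = (1, 0), S = (0, 1); any affine frame gives the same invariant.
1. F lies on line HS with HF:FS = 2:3 ⇒ F = (3/5, 2/5)
2. L is the midpoint of UH ⇒ L = (1/2, 0)
3. R is the midpoint of LF ⇒ R = (11/20, 1/5)
4. K is the intersection of line HR and line FU ⇒ K = (2/5, 4/15)
2·[SUR] = 11/20, 2·[KSU] = 2/5
[SUR]:[KSU] = 11/20:2/5 = 11/8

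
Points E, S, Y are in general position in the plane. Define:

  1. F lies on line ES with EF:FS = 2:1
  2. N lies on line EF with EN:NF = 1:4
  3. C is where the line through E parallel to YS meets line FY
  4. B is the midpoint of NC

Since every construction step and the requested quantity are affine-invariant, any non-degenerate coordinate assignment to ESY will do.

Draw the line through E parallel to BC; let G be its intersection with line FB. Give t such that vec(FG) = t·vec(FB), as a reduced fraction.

t = 5/4

Set E = (0, 0), S = (1, 0), Y = (0, 1); any affine frame gives the same invariant.
1. F lies on line ES with EF:FS = 2:1 ⇒ F = (2/3, 0)
2. N lies on line EF with EN:NF = 1:4 ⇒ N = (2/15, 0)
3. C is where the line through E parallel to YS meets line FY ⇒ C = (2, -2)
4. B is the midpoint of NC ⇒ B = (16/15, -1)
through E parallel to BC: direction (14/15, -1); meets FB at G = (7/6, -5/4)
G = F + t·(B−F) with t = 5/4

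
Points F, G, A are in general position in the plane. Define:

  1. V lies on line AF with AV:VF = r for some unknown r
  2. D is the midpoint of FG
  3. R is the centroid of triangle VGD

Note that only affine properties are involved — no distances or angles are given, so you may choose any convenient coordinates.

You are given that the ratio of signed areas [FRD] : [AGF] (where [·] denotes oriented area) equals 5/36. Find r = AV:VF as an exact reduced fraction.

Assign F = (0, 0), G = (1, 0), A = (0, 1) — the answer is frame-independent, so this choice is without loss of generality.
1. With AV:VF = r, write λ = r/(r+1) so V = A + λ·(F−A); V is affine-linear in λ
2. D is the midpoint of FG ⇒ D = (1/2, 0)
3. R is the centroid of triangle VGD ⇒ R is an affine combination of earlier points and hence also affine-linear in λ
Every point depending on V is an affine combination of V and λ-independent points, so each such coordinate is linear in λ; the λ² term in each signed area is a multiple of (F−A)×(F−A) = 0, so 2·[FRD] and 2·[AGF] are each linear in λ. Evaluating at λ=0 and λ=1:
  2·[FRD] = 1/6·λ − 1/6,   2·[AGF] = -1
So [FRD]:[AGF] = (1/6·λ − 1/6) / (-1). Setting this equal to 5/36:
  1/6·λ − 1/6 = 5/36·(-1)  ⇒  λ = 1/6
Then r = λ/(1−λ) = (1/6)/(5/6) = 1/5. Check: with r = 1/5, V = (0, 5/6) and [FRD]:[AGF] = 5/36 as required.

r = 1/5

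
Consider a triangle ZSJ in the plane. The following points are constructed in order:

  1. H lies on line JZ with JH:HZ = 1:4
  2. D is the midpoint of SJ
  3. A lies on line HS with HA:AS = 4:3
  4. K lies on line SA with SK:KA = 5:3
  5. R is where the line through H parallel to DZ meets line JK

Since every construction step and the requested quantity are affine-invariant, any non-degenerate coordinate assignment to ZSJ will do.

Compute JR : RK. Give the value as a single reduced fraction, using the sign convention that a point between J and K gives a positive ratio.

Choose coordinates Z = (0, 0), S = (1, 0), J = (0, 1).
1. H lies on line JZ with JH:HZ = 1:4 ⇒ H = (0, 4/5)
2. D is the midpoint of SJ ⇒ D = (1/2, 1/2)
3. A lies on line HS with HA:AS = 4:3 ⇒ A = (4/7, 12/35)
4. K lies on line SA with SK:KA = 5:3 ⇒ K = (41/56, 3/14)
5. R is where the line through H parallel to DZ meets line JK ⇒ R = (41/425, 381/425)
R = J + t·(K−J) with t = 56/425, so JR:RK = t:(1−t) = 56/425:369/425

JR:RK = 56/369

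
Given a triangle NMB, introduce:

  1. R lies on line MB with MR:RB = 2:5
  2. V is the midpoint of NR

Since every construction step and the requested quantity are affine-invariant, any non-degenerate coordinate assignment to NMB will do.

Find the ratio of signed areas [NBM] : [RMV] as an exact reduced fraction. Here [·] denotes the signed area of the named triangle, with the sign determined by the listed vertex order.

Work in coordinates with N = (0, 0), M = (1, 0), B = (0, 1).
1. R lies on line MB with MR:RB = 2:5 ⇒ R = (5/7, 2/7)
2. V is the midpoint of NR ⇒ V = (5/14, 1/7)
2·[NBM] = -1, 2·[RMV] = -1/7
[NBM]:[RMV] = -1:-1/7 = 7

[NBM]:[RMV] = 7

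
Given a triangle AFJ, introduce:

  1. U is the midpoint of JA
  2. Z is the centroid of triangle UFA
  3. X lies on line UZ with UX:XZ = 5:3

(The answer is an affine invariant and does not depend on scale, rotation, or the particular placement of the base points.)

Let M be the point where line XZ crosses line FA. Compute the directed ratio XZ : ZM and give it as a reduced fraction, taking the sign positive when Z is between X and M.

Work in coordinates with A = (0, 0), F = (1, 0), J = (0, 1).
1. U is the midpoint of JA ⇒ U = (0, 1/2)
2. Z is the centroid of triangle UFA ⇒ Z = (1/3, 1/6)
3. X lies on line UZ with UX:XZ = 5:3 ⇒ X = (5/24, 7/24)
line XZ meets FA at M = (1/2, 0)
Z = X + t·(M−X) with t = 3/7, so XZ:ZM = 3/7:4/7

XZ:ZM = 3/4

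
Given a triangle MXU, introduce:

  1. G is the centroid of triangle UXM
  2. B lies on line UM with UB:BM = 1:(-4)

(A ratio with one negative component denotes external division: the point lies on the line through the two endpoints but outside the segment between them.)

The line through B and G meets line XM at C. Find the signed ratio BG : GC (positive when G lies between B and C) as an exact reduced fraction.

BG:GC = 3

Choose coordinates M = (0, 0), X = (1, 0), U = (0, 1).
1. G is the centroid of triangle UXM ⇒ G = (1/3, 1/3)
2. B lies on line UM with UB:BM = 1:(-4) ⇒ B = (0, 4/3)
line BG meets XM at C = (4/9, 0)
G = B + t·(C−B) with t = 3/4, so BG:GC = 3/4:1/4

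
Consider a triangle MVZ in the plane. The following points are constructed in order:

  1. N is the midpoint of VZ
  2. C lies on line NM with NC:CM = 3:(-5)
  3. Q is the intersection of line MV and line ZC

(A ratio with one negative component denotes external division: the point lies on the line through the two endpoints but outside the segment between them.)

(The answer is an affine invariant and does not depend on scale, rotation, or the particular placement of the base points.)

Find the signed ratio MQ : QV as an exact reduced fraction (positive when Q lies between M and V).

MQ:QV = -5/6

Set M = (0, 0), V = (1, 0), Z = (0, 1); any affine frame gives the same invariant.
1. N is the midpoint of VZ ⇒ N = (1/2, 1/2)
2. C lies on line NM with NC:CM = 3:(-5) ⇒ C = (5/4, 5/4)
3. Q is the intersection of line MV and line ZC ⇒ Q = (-5, 0)
Q = M + t·(V−M) with t = -5, so MQ:QV = t:(1−t) = -5:6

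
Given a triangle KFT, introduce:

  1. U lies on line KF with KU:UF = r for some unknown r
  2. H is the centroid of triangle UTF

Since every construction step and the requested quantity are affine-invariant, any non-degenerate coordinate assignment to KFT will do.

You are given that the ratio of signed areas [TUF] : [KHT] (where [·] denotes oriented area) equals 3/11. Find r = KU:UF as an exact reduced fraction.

r = 5

Assign K = (0, 0), F = (1, 0), T = (0, 1) — the answer is frame-independent, so this choice is without loss of generality.
1. With KU:UF = r, write λ = r/(r+1) so U = K + λ·(F−K); U is affine-linear in λ
2. H is the centroid of triangle UTF ⇒ H is an affine combination of earlier points and hence also affine-linear in λ
Every point depending on U is an affine combination of U and λ-independent points, so each such coordinate is linear in λ; the λ² term in each signed area is a multiple of (F−K)×(F−K) = 0, so 2·[TUF] and 2·[KHT] are each linear in λ. Evaluating at λ=0 and λ=1:
  2·[TUF] = −λ + 1,   2·[KHT] = 1/3·λ + 1/3
So [TUF]:[KHT] = (−λ + 1) / (1/3·λ + 1/3). Setting this equal to 3/11:
  −λ + 1 = 3/11·(1/3·λ + 1/3)  ⇒  λ = 5/6
Then r = λ/(1−λ) = (5/6)/(1/6) = 5. Check: with r = 5, U = (5/6, 0) and [TUF]:[KHT] = 3/11 as required.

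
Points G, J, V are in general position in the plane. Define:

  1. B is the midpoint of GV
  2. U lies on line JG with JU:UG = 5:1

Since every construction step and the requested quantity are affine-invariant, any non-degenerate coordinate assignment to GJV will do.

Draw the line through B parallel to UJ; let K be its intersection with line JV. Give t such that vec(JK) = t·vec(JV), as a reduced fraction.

t = 1/2

Work in coordinates with G = (0, 0), J = (1, 0), V = (0, 1).
1. B is the midpoint of GV ⇒ B = (0, 1/2)
2. U lies on line JG with JU:UG = 5:1 ⇒ U = (1/6, 0)
through B parallel to UJ: direction (5/6, 0); meets JV at K = (1/2, 1/2)
K = J + t·(V−J) with t = 1/2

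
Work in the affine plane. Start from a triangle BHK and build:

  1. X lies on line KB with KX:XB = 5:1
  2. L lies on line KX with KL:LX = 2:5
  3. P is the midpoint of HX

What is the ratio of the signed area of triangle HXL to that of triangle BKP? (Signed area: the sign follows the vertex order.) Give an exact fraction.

[HXL]:[BKP] = 25/21

Choose coordinates B = (0, 0), H = (1, 0), K = (0, 1).
1. X lies on line KB with KX:XB = 5:1 ⇒ X = (0, 1/6)
2. L lies on line KX with KL:LX = 2:5 ⇒ L = (0, 16/21)
3. P is the midpoint of HX ⇒ P = (1/2, 1/12)
2·[HXL] = -25/42, 2·[BKP] = -1/2
[HXL]:[BKP] = -25/42:-1/2 = 25/21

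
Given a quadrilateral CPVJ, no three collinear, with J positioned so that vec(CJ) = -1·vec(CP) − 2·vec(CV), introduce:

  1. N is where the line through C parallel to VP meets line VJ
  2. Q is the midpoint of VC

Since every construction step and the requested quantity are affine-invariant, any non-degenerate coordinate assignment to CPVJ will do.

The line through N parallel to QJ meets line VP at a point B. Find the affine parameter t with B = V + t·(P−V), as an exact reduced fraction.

t = 1/28

Assign C = (0, 0), P = (1, 0), V = (0, 1), J = (-1, -2) — the answer is frame-independent, so this choice is without loss of generality.
1. N is where the line through C parallel to VP meets line VJ ⇒ N = (-1/4, 1/4)
2. Q is the midpoint of VC ⇒ Q = (0, 1/2)
through N parallel to QJ: direction (-1, -5/2); meets VP at B = (1/28, 27/28)
B = V + t·(P−V) with t = 1/28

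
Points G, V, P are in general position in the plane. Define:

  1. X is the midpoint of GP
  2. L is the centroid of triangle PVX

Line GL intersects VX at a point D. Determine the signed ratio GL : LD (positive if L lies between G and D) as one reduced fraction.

Set G = (0, 0), V = (1, 0), P = (0, 1); any affine frame gives the same invariant.
1. X is the midpoint of GP ⇒ X = (0, 1/2)
2. L is the centroid of triangle PVX ⇒ L = (1/3, 1/2)
line GL meets VX at D = (1/4, 3/8)
L = G + t·(D−G) with t = 4/3, so GL:LD = 4/3:-1/3

GL:LD = -4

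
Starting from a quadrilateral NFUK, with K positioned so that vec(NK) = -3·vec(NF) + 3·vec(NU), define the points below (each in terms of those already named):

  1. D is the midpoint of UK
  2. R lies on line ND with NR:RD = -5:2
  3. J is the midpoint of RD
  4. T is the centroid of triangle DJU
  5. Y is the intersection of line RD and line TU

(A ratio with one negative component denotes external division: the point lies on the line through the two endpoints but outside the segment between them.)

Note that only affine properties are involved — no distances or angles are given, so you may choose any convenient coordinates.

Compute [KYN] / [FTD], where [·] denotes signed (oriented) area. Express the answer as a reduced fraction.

Set N = (0, 0), F = (1, 0), U = (0, 1), K = (-3, 3); any affine frame gives the same invariant.
1. D is the midpoint of UK ⇒ D = (-3/2, 2)
2. R lies on line ND with NR:RD = -5:2 ⇒ R = (-5/2, 10/3)
3. J is the midpoint of RD ⇒ J = (-2, 8/3)
4. T is the centroid of triangle DJU ⇒ T = (-7/6, 17/9)
5. Y is the intersection of line RD and line TU ⇒ Y = (-7/4, 7/3)
2·[KYN] = -7/4, 2·[FTD] = 7/18
[KYN]:[FTD] = -7/4:7/18 = -9/2

[KYN]:[FTD] = -9/2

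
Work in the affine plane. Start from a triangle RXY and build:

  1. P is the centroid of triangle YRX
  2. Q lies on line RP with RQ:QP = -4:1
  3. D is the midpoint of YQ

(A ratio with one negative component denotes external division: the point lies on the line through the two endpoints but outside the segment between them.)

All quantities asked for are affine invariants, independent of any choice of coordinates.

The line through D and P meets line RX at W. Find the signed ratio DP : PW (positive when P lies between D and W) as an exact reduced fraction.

DP:PW = 7/6

Set R = (0, 0), X = (1, 0), Y = (0, 1); any affine frame gives the same invariant.
1. P is the centroid of triangle YRX ⇒ P = (1/3, 1/3)
2. Q lies on line RP with RQ:QP = -4:1 ⇒ Q = (4/9, 4/9)
3. D is the midpoint of YQ ⇒ D = (2/9, 13/18)
line DP meets RX at W = (3/7, 0)
P = D + t·(W−D) with t = 7/13, so DP:PW = 7/13:6/13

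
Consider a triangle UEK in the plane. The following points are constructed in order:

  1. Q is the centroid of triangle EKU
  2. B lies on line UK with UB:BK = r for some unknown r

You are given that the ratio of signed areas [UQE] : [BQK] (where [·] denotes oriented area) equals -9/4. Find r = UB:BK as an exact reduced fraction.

r = 5/4

Assign U = (0, 0), E = (1, 0), K = (0, 1) — the answer is frame-independent, so this choice is without loss of generality.
1. Q is the centroid of triangle EKU ⇒ Q = (1/3, 1/3)
2. With UB:BK = r, write λ = r/(r+1) so B = U + λ·(K−U); B is affine-linear in λ
Every point depending on B is an affine combination of B and λ-independent points, so each such coordinate is linear in λ; the λ² term in each signed area is a multiple of (K−U)×(K−U) = 0, so 2·[UQE] and 2·[BQK] are each linear in λ. Evaluating at λ=0 and λ=1:
  2·[UQE] = -1/3,   2·[BQK] = -1/3·λ + 1/3
So [UQE]:[BQK] = (-1/3) / (-1/3·λ + 1/3). Setting this equal to -9/4:
  -1/3 = -9/4·(-1/3·λ + 1/3)  ⇒  λ = 5/9
Then r = λ/(1−λ) = (5/9)/(4/9) = 5/4. Check: with r = 5/4, B = (0, 5/9) and [UQE]:[BQK] = -9/4 as required.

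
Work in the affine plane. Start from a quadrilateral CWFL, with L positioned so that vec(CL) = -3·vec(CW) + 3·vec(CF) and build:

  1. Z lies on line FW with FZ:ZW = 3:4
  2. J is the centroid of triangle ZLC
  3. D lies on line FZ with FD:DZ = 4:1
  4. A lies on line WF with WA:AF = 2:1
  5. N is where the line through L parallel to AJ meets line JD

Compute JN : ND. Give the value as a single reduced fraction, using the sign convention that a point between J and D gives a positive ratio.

Choose coordinates C = (0, 0), W = (1, 0), F = (0, 1), L = (-3, 3).
1. Z lies on line FW with FZ:ZW = 3:4 ⇒ Z = (3/7, 4/7)
2. J is the centroid of triangle ZLC ⇒ J = (-6/7, 25/21)
3. D lies on line FZ with FD:DZ = 4:1 ⇒ D = (12/35, 23/35)
4. A lies on line WF with WA:AF = 2:1 ⇒ A = (1/3, 2/3)
5. N is where the line through L parallel to AJ meets line JD ⇒ N = (-1371/7, 615/7)
N = J + t·(D−J) with t = -325/2, so JN:ND = t:(1−t) = -325/2:327/2

JN:ND = -325/327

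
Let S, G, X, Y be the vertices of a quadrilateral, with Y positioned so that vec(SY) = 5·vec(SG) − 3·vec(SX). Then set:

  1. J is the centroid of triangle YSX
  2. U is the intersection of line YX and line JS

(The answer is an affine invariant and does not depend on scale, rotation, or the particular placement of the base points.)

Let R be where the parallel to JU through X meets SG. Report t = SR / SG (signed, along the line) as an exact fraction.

Choose coordinates S = (0, 0), G = (1, 0), X = (0, 1), Y = (5, -3).
1. J is the centroid of triangle YSX ⇒ J = (5/3, -2/3)
2. U is the intersection of line YX and line JS ⇒ U = (5/2, -1)
through X parallel to JU: direction (5/6, -1/3); meets SG at R = (5/2, 0)
R = S + t·(G−S) with t = 5/2

t = 5/2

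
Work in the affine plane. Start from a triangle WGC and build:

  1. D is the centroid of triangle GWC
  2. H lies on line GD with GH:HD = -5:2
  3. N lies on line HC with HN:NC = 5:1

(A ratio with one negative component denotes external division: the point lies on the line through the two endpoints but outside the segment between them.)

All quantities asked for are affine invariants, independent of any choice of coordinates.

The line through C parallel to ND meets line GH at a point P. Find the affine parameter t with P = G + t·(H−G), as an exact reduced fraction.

t = 13/25

Choose coordinates W = (0, 0), G = (1, 0), C = (0, 1).
1. D is the centroid of triangle GWC ⇒ D = (1/3, 1/3)
2. H lies on line GD with GH:HD = -5:2 ⇒ H = (-1/9, 5/9)
3. N lies on line HC with HN:NC = 5:1 ⇒ N = (-1/54, 25/27)
through C parallel to ND: direction (19/54, -16/27); meets GH at P = (19/45, 13/45)
P = G + t·(H−G) with t = 13/25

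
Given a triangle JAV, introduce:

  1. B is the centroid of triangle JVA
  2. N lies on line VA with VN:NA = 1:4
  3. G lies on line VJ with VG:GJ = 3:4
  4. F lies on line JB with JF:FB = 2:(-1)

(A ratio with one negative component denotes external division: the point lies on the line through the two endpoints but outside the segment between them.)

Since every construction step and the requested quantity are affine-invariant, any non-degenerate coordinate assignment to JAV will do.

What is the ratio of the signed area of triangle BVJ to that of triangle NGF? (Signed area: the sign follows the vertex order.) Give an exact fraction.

[BVJ]:[NGF] = 5/2

Set J = (0, 0), A = (1, 0), V = (0, 1); any affine frame gives the same invariant.
1. B is the centroid of triangle JVA ⇒ B = (1/3, 1/3)
2. N lies on line VA with VN:NA = 1:4 ⇒ N = (1/5, 4/5)
3. G lies on line VJ with VG:GJ = 3:4 ⇒ G = (0, 4/7)
4. F lies on line JB with JF:FB = 2:(-1) ⇒ F = (2/3, 2/3)
2·[BVJ] = 1/3, 2·[NGF] = 2/15
[BVJ]:[NGF] = 1/3:2/15 = 5/2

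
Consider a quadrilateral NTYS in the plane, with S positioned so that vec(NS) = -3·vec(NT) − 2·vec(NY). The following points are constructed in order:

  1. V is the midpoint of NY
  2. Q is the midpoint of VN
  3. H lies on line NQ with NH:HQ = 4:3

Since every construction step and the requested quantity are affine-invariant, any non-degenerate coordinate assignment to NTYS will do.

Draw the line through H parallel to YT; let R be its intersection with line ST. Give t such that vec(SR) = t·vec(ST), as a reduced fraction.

Assign N = (0, 0), T = (1, 0), Y = (0, 1), S = (-3, -2) — the answer is frame-independent, so this choice is without loss of generality.
1. V is the midpoint of NY ⇒ V = (0, 1/2)
2. Q is the midpoint of VN ⇒ Q = (0, 1/4)
3. H lies on line NQ with NH:HQ = 4:3 ⇒ H = (0, 1/7)
through H parallel to YT: direction (1, -1); meets ST at R = (3/7, -2/7)
R = S + t·(T−S) with t = 6/7

t = 6/7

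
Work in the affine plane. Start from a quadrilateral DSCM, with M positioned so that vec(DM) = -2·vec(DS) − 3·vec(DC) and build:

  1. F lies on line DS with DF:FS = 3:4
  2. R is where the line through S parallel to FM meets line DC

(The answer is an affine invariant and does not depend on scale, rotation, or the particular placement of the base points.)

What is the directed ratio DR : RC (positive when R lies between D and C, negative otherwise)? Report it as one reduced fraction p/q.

DR:RC = -21/38

Set D = (0, 0), S = (1, 0), C = (0, 1), M = (-2, -3); any affine frame gives the same invariant.
1. F lies on line DS with DF:FS = 3:4 ⇒ F = (3/7, 0)
2. R is where the line through S parallel to FM meets line DC ⇒ R = (0, -21/17)
R = D + t·(C−D) with t = -21/17, so DR:RC = t:(1−t) = -21/17:38/17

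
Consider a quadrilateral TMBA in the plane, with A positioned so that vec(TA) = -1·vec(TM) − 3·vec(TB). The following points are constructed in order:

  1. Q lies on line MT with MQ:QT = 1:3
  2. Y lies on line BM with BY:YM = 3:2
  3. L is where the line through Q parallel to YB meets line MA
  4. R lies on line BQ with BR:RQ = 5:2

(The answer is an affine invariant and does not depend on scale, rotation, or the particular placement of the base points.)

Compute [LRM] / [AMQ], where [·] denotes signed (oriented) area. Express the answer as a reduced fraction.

Set T = (0, 0), M = (1, 0), B = (0, 1), A = (-1, -3); any affine frame gives the same invariant.
1. Q lies on line MT with MQ:QT = 1:3 ⇒ Q = (3/4, 0)
2. Y lies on line BM with BY:YM = 3:2 ⇒ Y = (3/5, 2/5)
3. L is where the line through Q parallel to YB meets line MA ⇒ L = (9/10, -3/20)
4. R lies on line BQ with BR:RQ = 5:2 ⇒ R = (15/28, 2/7)
2·[LRM] = -11/112, 2·[AMQ] = 3/4
[LRM]:[AMQ] = -11/112:3/4 = -11/84

[LRM]:[AMQ] = -11/84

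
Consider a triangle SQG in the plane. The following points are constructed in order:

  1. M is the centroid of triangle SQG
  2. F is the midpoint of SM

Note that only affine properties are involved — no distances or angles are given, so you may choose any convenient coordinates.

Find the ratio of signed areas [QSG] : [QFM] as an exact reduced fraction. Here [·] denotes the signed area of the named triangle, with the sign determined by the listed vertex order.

Work in coordinates with S = (0, 0), Q = (1, 0), G = (0, 1).
1. M is the centroid of triangle SQG ⇒ M = (1/3, 1/3)
2. F is the midpoint of SM ⇒ F = (1/6, 1/6)
2·[QSG] = -1, 2·[QFM] = -1/6
[QSG]:[QFM] = -1:-1/6 = 6

[QSG]:[QFM] = 6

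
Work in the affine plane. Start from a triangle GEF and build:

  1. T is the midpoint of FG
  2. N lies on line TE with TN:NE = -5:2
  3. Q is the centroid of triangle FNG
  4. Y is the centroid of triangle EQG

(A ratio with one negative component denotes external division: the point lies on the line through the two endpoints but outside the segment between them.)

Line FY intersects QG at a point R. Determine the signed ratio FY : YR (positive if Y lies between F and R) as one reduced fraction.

Choose coordinates G = (0, 0), E = (1, 0), F = (0, 1).
1. T is the midpoint of FG ⇒ T = (0, 1/2)
2. N lies on line TE with TN:NE = -5:2 ⇒ N = (5/3, -1/3)
3. Q is the centroid of triangle FNG ⇒ Q = (5/9, 2/9)
4. Y is the centroid of triangle EQG ⇒ Y = (14/27, 2/27)
line FY meets QG at R = (70/153, 28/153)
Y = F + t·(R−F) with t = 17/15, so FY:YR = 17/15:-2/15

FY:YR = -17/2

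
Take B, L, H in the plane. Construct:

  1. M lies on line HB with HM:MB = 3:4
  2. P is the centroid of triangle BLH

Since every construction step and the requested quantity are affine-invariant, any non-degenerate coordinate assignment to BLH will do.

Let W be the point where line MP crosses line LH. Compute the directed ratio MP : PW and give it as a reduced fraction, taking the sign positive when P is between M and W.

Work in coordinates with B = (0, 0), L = (1, 0), H = (0, 1).
1. M lies on line HB with HM:MB = 3:4 ⇒ M = (0, 4/7)
2. P is the centroid of triangle BLH ⇒ P = (1/3, 1/3)
line MP meets LH at W = (3/2, -1/2)
P = M + t·(W−M) with t = 2/9, so MP:PW = 2/9:7/9

MP:PW = 2/7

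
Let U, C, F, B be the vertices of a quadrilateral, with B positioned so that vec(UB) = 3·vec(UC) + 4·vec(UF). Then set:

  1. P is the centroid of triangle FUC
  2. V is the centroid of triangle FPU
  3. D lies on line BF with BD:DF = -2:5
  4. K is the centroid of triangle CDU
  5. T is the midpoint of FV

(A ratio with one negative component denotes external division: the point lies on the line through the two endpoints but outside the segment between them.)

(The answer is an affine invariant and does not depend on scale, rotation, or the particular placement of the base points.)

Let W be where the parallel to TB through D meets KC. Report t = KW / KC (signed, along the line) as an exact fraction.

t = -35/47

Choose coordinates U = (0, 0), C = (1, 0), F = (0, 1), B = (3, 4).
1. P is the centroid of triangle FUC ⇒ P = (1/3, 1/3)
2. V is the centroid of triangle FPU ⇒ V = (1/9, 4/9)
3. D lies on line BF with BD:DF = -2:5 ⇒ D = (5, 6)
4. K is the centroid of triangle CDU ⇒ K = (2, 2)
5. T is the midpoint of FV ⇒ T = (1/18, 13/18)
through D parallel to TB: direction (53/18, 59/18); meets KC at W = (129/47, 164/47)
W = K + t·(C−K) with t = -35/47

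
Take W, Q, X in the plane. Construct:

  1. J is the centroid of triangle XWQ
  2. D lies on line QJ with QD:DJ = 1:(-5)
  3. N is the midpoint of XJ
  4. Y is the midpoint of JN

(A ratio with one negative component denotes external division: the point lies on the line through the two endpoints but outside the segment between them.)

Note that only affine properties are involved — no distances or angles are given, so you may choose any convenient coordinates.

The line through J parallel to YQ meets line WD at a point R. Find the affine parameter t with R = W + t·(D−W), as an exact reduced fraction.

Assign W = (0, 0), Q = (1, 0), X = (0, 1) — the answer is frame-independent, so this choice is without loss of generality.
1. J is the centroid of triangle XWQ ⇒ J = (1/3, 1/3)
2. D lies on line QJ with QD:DJ = 1:(-5) ⇒ D = (7/6, -1/12)
3. N is the midpoint of XJ ⇒ N = (1/6, 2/3)
4. Y is the midpoint of JN ⇒ Y = (1/4, 1/2)
through J parallel to YQ: direction (3/4, -1/2); meets WD at R = (14/15, -1/15)
R = W + t·(D−W) with t = 4/5

t = 4/5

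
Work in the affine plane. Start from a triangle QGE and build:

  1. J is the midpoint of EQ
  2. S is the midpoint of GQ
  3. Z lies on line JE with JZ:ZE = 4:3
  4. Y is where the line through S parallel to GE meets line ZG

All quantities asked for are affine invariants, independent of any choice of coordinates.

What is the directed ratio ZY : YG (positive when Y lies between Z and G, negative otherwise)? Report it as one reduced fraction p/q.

ZY:YG = -4/7

Work in coordinates with Q = (0, 0), G = (1, 0), E = (0, 1).
1. J is the midpoint of EQ ⇒ J = (0, 1/2)
2. S is the midpoint of GQ ⇒ S = (1/2, 0)
3. Z lies on line JE with JZ:ZE = 4:3 ⇒ Z = (0, 11/14)
4. Y is where the line through S parallel to GE meets line ZG ⇒ Y = (-4/3, 11/6)
Y = Z + t·(G−Z) with t = -4/3, so ZY:YG = t:(1−t) = -4/3:7/3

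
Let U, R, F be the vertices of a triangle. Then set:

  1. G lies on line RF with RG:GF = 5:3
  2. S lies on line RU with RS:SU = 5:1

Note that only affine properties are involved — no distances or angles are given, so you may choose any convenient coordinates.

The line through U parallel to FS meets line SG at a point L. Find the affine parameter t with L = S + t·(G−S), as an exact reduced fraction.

t = -8/15

Work in coordinates with U = (0, 0), R = (1, 0), F = (0, 1).
1. G lies on line RF with RG:GF = 5:3 ⇒ G = (3/8, 5/8)
2. S lies on line RU with RS:SU = 5:1 ⇒ S = (1/6, 0)
through U parallel to FS: direction (1/6, -1); meets SG at L = (1/18, -1/3)
L = S + t·(G−S) with t = -8/15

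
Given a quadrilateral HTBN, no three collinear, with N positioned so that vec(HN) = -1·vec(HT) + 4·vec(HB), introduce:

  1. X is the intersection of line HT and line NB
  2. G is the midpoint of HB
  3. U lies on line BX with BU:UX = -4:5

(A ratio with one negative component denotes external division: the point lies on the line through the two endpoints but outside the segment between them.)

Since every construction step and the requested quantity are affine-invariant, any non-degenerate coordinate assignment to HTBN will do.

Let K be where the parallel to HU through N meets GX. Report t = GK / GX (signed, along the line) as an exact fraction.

Work in coordinates with H = (0, 0), T = (1, 0), B = (0, 1), N = (-1, 4).
1. X is the intersection of line HT and line NB ⇒ X = (1/3, 0)
2. G is the midpoint of HB ⇒ G = (0, 1/2)
3. U lies on line BX with BU:UX = -4:5 ⇒ U = (-4/3, 5)
through N parallel to HU: direction (-4/3, 5); meets GX at K = (-1/9, 2/3)
K = G + t·(X−G) with t = -1/3

t = -1/3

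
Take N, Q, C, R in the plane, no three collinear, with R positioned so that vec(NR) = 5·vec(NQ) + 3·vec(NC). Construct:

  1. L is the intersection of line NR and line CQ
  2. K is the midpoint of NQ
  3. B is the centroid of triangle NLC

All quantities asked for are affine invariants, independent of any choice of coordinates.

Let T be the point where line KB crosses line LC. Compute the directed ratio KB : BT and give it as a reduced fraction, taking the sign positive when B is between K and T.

KB:BT = 1/2

Choose coordinates N = (0, 0), Q = (1, 0), C = (0, 1), R = (5, 3).
1. L is the intersection of line NR and line CQ ⇒ L = (5/8, 3/8)
2. K is the midpoint of NQ ⇒ K = (1/2, 0)
3. B is the centroid of triangle NLC ⇒ B = (5/24, 11/24)
line KB meets LC at T = (-3/8, 11/8)
B = K + t·(T−K) with t = 1/3, so KB:BT = 1/3:2/3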